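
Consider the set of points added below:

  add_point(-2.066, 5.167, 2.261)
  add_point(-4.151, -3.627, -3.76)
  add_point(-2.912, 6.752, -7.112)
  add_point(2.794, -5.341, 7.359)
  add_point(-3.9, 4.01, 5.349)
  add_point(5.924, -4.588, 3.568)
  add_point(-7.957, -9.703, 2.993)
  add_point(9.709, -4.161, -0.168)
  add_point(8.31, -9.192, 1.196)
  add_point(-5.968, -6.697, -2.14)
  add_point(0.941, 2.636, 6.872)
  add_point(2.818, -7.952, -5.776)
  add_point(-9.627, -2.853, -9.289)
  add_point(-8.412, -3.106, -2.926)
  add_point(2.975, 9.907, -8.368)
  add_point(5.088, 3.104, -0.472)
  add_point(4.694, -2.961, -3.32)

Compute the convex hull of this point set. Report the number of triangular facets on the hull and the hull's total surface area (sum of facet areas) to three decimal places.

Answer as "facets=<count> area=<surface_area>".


facets=20 area=969.207

Extreme-point indices: [2, 3, 4, 6, 7, 8, 10, 11, 12, 13, 14, 15] — 12 of 17 on the boundary.

Facet areas (half cross-product norm):
  f1: (p11, p14, p12) → 115.4153
  f2: (p11, p14, p7) → 82.8341
  f3: (p2, p14, p12) → 22.6949
  f4: (p2, p4, p12) → 76.2160
  f5: (p2, p4, p14) → 40.7958
  f6: (p13, p4, p12) → 25.9230
  f7: (p10, p3, p7) → 42.2049
  f8: (p10, p4, p3) → 18.9281
  f9: (p10, p4, p14) → 43.1583
  f10: (p8, p3, p7) → 24.5666
  f11: (p8, p11, p7) → 23.8445
  f12: (p15, p14, p7) → 33.9165
  f13: (p15, p10, p7) → 35.7528
  f14: (p15, p10, p14) → 36.4777
  f15: (p6, p8, p11) → 62.7064
  f16: (p6, p11, p12) → 85.1159
  f17: (p6, p13, p12) → 20.7331
  f18: (p6, p8, p3) → 56.0097
  f19: (p6, p4, p3) → 69.5484
  f20: (p6, p13, p4) → 52.3649
Σ area = 969.207

Euler: V−E+F = 12−30+20 = 2.


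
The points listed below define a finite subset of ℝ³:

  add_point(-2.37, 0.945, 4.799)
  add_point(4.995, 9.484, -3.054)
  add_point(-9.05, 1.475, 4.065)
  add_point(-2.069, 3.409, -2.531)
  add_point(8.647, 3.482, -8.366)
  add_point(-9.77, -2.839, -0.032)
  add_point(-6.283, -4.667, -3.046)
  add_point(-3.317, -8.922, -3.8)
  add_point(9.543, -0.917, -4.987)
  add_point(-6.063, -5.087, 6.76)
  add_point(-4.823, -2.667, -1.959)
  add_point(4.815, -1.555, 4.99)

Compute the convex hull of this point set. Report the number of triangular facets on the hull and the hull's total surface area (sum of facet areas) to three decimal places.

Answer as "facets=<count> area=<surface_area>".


Hull vertices (11/12): indices [0, 1, 2, 3, 4, 5, 6, 7, 8, 9, 11].

Facet areas (half cross-product norm):
  f1: (p11, p1, p8) → 61.3412
  f2: (p4, p1, p8) → 24.0405
  f3: (p2, p9, p5) → 21.7902
  f4: (p7, p4, p8) → 40.3779
  f5: (p7, p9, p5) → 38.3530
  f6: (p7, p11, p8) → 74.4819
  f7: (p7, p11, p9) → 64.5942
  f8: (p3, p4, p1) → 40.9062
  f9: (p3, p2, p5) → 28.5513
  f10: (p3, p2, p1) → 32.3889
  f11: (p0, p11, p1) → 50.0772
  f12: (p0, p2, p1) → 42.0322
  f13: (p0, p11, p9) → 27.3716
  f14: (p0, p2, p9) → 22.6196
  f15: (p6, p7, p5) → 8.0543
  f16: (p6, p7, p4) → 46.2049
  f17: (p6, p3, p5) → 22.6050
  f18: (p6, p3, p4) → 51.3981
Σ area = 697.188

Euler: V−E+F = 11−27+18 = 2.

facets=18 area=697.188


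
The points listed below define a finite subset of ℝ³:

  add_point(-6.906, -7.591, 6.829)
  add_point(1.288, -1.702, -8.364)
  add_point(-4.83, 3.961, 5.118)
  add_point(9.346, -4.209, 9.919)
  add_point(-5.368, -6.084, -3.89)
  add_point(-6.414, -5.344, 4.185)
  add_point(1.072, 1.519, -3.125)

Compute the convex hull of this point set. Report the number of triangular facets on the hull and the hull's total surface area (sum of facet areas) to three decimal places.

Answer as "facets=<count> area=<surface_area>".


facets=10 area=546.173

Hull vertices (7/7): indices [0, 1, 2, 3, 4, 5, 6].

Facet areas (half cross-product norm):
  f1: (p2, p3, p0) → 94.2767
  f2: (p6, p2, p3) → 82.9406
  f3: (p6, p1, p3) → 44.6219
  f4: (p6, p1, p2) → 18.5743
  f5: (p4, p3, p0) → 92.2922
  f6: (p4, p1, p3) → 89.9079
  f7: (p4, p1, p2) → 61.5946
  f8: (p5, p2, p0) → 13.5597
  f9: (p5, p4, p0) → 10.1597
  f10: (p5, p4, p2) → 38.2455
Σ area = 546.173

Euler characteristic 7−15+10 = 2 ✓


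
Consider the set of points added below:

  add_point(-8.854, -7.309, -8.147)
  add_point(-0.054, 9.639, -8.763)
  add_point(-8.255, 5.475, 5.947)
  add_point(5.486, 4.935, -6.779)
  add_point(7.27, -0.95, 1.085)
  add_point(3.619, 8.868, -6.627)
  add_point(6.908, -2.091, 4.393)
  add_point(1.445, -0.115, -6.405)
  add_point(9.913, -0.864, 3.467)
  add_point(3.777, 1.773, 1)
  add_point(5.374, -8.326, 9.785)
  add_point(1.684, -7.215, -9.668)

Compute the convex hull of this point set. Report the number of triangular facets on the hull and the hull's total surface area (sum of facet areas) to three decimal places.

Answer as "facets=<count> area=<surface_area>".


Hull vertices (8/12): indices [0, 1, 2, 3, 5, 8, 10, 11].

Facet areas (half cross-product norm):
  f1: (p11, p1, p0) → 89.8770
  f2: (p2, p1, p0) → 147.3347
  f3: (p3, p11, p8) → 81.2174
  f4: (p3, p11, p1) → 46.7730
  f5: (p10, p2, p0) → 179.3427
  f6: (p10, p2, p8) → 101.4339
  f7: (p10, p11, p0) → 105.4765
  f8: (p10, p11, p8) → 90.2782
  f9: (p5, p3, p8) → 23.0824
  f10: (p5, p3, p1) → 8.0993
  f11: (p5, p2, p8) → 128.5597
  f12: (p5, p2, p1) → 37.3908
Σ area = 1038.866

Euler: V−E+F = 8−18+12 = 2.

facets=12 area=1038.866


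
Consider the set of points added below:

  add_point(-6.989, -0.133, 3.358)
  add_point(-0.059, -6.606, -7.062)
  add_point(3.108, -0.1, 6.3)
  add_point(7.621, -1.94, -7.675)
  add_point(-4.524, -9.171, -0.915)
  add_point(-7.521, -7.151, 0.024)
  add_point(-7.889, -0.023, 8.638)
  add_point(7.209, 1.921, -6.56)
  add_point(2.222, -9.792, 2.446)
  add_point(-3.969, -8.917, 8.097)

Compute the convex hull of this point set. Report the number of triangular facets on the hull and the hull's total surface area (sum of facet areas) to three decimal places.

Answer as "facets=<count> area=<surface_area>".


facets=16 area=621.098

Extreme-point indices: [0, 1, 2, 3, 4, 5, 6, 7, 8, 9] — 10 of 10 on the boundary.

Triangle areas on the boundary:
  f1: (p2, p7, p6) → 66.9342
  f2: (p2, p8, p3) → 69.6775
  f3: (p2, p7, p3) → 27.2604
  f4: (p9, p5, p6) → 41.9192
  f5: (p9, p2, p6) → 49.8706
  f6: (p9, p2, p8) → 42.3349
  f7: (p1, p8, p3) → 46.2867
  f8: (p1, p7, p3) → 16.7581
  f9: (p0, p7, p6) → 33.5979
  f10: (p0, p5, p6) → 18.8442
  f11: (p0, p1, p7) → 78.8470
  f12: (p0, p1, p5) → 39.3380
  f13: (p4, p1, p8) → 30.0645
  f14: (p4, p1, p5) → 13.2419
  f15: (p4, p9, p8) → 29.6586
  f16: (p4, p9, p5) → 16.4637
Σ area = 621.098

Euler characteristic 10−24+16 = 2 ✓


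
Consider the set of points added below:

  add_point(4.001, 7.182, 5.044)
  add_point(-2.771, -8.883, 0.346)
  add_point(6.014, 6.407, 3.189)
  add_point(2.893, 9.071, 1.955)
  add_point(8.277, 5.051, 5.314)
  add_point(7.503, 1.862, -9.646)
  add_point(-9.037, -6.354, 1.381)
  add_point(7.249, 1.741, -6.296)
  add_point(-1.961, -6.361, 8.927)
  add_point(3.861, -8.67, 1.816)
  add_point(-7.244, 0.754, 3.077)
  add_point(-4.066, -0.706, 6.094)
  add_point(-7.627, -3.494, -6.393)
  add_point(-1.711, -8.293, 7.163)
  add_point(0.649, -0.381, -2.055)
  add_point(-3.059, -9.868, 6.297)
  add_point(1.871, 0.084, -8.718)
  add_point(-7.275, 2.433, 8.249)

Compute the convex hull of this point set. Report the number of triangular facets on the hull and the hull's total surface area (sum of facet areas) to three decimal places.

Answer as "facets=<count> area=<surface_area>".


14 of the 18 inputs are extreme points: [0, 1, 3, 4, 5, 6, 8, 9, 10, 12, 13, 15, 16, 17].

Facet areas (half cross-product norm):
  f1: (p5, p3, p4) → 53.6344
  f2: (p9, p5, p4) → 102.1091
  f3: (p12, p17, p6) → 45.6519
  f4: (p0, p3, p4) → 7.6845
  f5: (p0, p17, p4) → 23.8588
  f6: (p0, p17, p3) → 23.7329
  f7: (p15, p17, p6) → 47.5157
  f8: (p16, p5, p3) → 41.3992
  f9: (p16, p12, p3) → 72.3355
  f10: (p10, p17, p3) → 35.5654
  f11: (p10, p12, p3) → 66.8306
  f12: (p10, p12, p17) → 3.2644
  f13: (p8, p17, p4) → 77.4022
  f14: (p8, p15, p17) → 20.1622
  f15: (p8, p9, p4) → 68.5626
  f16: (p1, p16, p12) → 51.2451
  f17: (p1, p15, p9) → 20.2515
  f18: (p1, p9, p5) → 54.1140
  f19: (p1, p16, p5) → 31.7427
  f20: (p1, p12, p6) → 28.3115
  f21: (p1, p15, p6) → 20.4583
  f22: (p13, p15, p9) → 8.6099
  f23: (p13, p8, p9) → 8.3577
  f24: (p13, p8, p15) → 2.0580
Σ area = 914.858

Euler characteristic 14−36+24 = 2 ✓

facets=24 area=914.858


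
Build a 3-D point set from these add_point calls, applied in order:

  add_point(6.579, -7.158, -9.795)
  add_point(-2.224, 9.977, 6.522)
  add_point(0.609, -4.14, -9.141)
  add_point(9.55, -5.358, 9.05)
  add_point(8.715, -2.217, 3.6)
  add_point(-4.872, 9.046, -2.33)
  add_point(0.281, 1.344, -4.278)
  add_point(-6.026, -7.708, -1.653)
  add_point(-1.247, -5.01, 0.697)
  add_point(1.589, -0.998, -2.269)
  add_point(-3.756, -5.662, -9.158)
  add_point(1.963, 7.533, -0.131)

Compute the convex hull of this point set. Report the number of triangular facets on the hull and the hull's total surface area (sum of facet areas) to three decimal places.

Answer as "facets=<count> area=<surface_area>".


facets=14 area=880.854

Extreme-point indices: [0, 1, 2, 3, 4, 5, 7, 10, 11] — 9 of 12 on the boundary.

Triangle areas on the boundary:
  f1: (p1, p3, p7) → 163.9112
  f2: (p0, p3, p7) → 131.8830
  f3: (p5, p1, p7) → 77.7823
  f4: (p4, p0, p3) → 34.9246
  f5: (p10, p0, p7) → 40.4762
  f6: (p10, p5, p7) → 64.7823
  f7: (p11, p5, p0) → 64.6881
  f8: (p11, p4, p0) → 89.3728
  f9: (p11, p5, p1) → 28.8786
  f10: (p11, p1, p3) → 72.2312
  f11: (p11, p4, p3) → 27.4808
  f12: (p2, p5, p0) → 36.6854
  f13: (p2, p10, p0) → 11.2376
  f14: (p2, p10, p5) → 36.5204
Σ area = 880.854

Euler characteristic 9−21+14 = 2 ✓


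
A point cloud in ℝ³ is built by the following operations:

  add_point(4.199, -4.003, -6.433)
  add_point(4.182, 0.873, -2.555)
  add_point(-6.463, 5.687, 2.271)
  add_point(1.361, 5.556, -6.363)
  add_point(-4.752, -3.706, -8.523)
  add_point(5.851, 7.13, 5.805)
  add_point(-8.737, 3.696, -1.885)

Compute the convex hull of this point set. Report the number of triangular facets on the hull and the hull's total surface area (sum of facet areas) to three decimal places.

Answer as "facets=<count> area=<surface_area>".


facets=8 area=445.490

6 of the 7 inputs are extreme points: [0, 2, 3, 4, 5, 6].

Facet areas (half cross-product norm):
  f1: (p3, p0, p5) → 65.1213
  f2: (p3, p4, p6) → 53.0063
  f3: (p3, p4, p0) → 43.6475
  f4: (p2, p4, p6) → 21.9282
  f5: (p2, p3, p6) → 28.4990
  f6: (p2, p3, p5) → 67.5613
  f7: (p2, p0, p5) → 99.5000
  f8: (p2, p4, p0) → 66.2267
Σ area = 445.490

Euler: V−E+F = 6−12+8 = 2.


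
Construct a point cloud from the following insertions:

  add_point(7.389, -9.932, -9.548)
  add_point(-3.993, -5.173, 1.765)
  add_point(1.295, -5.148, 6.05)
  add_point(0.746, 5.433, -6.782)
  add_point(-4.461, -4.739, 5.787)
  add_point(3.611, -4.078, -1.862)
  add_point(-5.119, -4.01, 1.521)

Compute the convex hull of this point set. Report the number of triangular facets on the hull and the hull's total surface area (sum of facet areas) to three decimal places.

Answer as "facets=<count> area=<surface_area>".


Extreme-point indices: [0, 1, 2, 3, 4, 5, 6] — 7 of 7 on the boundary.

Triangle areas on the boundary:
  f1: (p3, p0, p6) → 110.1133
  f2: (p4, p2, p0) → 47.5309
  f3: (p4, p3, p6) → 23.5107
  f4: (p4, p2, p3) → 47.7552
  f5: (p5, p3, p0) → 55.6786
  f6: (p5, p2, p0) → 29.2859
  f7: (p5, p2, p3) → 40.8902
  f8: (p1, p0, p6) → 11.2674
  f9: (p1, p4, p6) → 3.3332
  f10: (p1, p4, p0) → 21.4990
Σ area = 390.865

Euler characteristic 7−15+10 = 2 ✓

facets=10 area=390.865


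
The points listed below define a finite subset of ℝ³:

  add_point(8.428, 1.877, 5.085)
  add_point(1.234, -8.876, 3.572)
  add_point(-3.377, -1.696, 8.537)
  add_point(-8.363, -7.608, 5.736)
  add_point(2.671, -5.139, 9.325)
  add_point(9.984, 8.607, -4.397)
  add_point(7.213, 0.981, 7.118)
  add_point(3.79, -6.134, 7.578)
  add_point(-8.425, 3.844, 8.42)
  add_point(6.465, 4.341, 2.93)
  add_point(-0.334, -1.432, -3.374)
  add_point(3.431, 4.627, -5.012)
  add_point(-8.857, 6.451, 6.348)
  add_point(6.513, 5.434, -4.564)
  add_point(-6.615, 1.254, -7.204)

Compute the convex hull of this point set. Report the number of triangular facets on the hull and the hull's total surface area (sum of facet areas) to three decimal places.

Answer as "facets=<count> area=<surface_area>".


facets=24 area=895.238

Hull vertices (14/15): indices [0, 1, 2, 3, 4, 5, 6, 7, 8, 9, 10, 12, 13, 14].

Triangle areas on the boundary:
  f1: (p14, p5, p12) → 133.4786
  f2: (p3, p14, p12) → 94.8229
  f3: (p3, p14, p1) → 76.4498
  f4: (p10, p14, p1) → 28.8207
  f5: (p9, p5, p12) → 63.7338
  f6: (p9, p6, p12) → 42.8823
  f7: (p9, p6, p5) → 13.0367
  f8: (p0, p1, p5) → 68.1168
  f9: (p0, p6, p5) → 5.9738
  f10: (p8, p6, p12) → 26.1552
  f11: (p8, p3, p12) → 15.5614
  f12: (p4, p3, p1) → 34.7212
  f13: (p4, p8, p6) → 56.6558
  f14: (p13, p1, p5) → 26.1119
  f15: (p13, p10, p1) → 44.0512
  f16: (p13, p14, p5) → 14.5300
  f17: (p13, p10, p14) → 36.9238
  f18: (p7, p0, p6) → 8.2090
  f19: (p7, p4, p6) → 9.0164
  f20: (p7, p0, p1) → 23.4424
  f21: (p7, p4, p1) → 5.2963
  f22: (p2, p8, p3) → 30.6140
  f23: (p2, p4, p3) → 28.1721
  f24: (p2, p4, p8) → 8.4622
Σ area = 895.238

Euler characteristic 14−36+24 = 2 ✓


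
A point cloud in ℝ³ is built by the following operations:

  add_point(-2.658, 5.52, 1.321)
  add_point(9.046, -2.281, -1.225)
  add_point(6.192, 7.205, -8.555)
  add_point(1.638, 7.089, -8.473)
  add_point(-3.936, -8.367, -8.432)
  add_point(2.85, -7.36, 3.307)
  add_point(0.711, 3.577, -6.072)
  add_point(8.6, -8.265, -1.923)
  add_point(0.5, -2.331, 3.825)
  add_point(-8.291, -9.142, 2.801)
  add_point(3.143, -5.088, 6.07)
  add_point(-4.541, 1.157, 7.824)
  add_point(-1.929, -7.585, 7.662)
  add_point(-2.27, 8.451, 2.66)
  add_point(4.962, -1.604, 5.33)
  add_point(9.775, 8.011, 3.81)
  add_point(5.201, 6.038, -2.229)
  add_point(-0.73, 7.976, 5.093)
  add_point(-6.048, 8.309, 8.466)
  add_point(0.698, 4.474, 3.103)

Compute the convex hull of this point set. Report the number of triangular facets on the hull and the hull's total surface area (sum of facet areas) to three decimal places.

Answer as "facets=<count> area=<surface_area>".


facets=18 area=1127.820

Hull vertices (11/20): indices [1, 2, 3, 4, 7, 9, 10, 12, 13, 15, 18].

Per-facet area ½‖(b−a)×(c−a)‖:
  f1: (p12, p18, p9) → 67.0301
  f2: (p12, p18, p15) → 130.4936
  f3: (p12, p7, p9) → 57.3246
  f4: (p1, p2, p15) → 64.3762
  f5: (p1, p7, p15) → 11.5062
  f6: (p1, p7, p2) → 27.4059
  f7: (p10, p7, p15) → 75.3948
  f8: (p10, p12, p15) → 26.0768
  f9: (p10, p12, p7) → 25.1241
  f10: (p13, p3, p18) → 11.1552
  f11: (p13, p3, p2) → 25.4182
  f12: (p13, p18, p15) → 37.1965
  f13: (p13, p2, p15) → 72.6972
  f14: (p4, p7, p2) → 114.5998
  f15: (p4, p3, p2) → 34.8760
  f16: (p4, p7, p9) → 84.7653
  f17: (p4, p18, p9) → 109.7366
  f18: (p4, p3, p18) → 152.6431
Σ area = 1127.820

Euler: V−E+F = 11−27+18 = 2.


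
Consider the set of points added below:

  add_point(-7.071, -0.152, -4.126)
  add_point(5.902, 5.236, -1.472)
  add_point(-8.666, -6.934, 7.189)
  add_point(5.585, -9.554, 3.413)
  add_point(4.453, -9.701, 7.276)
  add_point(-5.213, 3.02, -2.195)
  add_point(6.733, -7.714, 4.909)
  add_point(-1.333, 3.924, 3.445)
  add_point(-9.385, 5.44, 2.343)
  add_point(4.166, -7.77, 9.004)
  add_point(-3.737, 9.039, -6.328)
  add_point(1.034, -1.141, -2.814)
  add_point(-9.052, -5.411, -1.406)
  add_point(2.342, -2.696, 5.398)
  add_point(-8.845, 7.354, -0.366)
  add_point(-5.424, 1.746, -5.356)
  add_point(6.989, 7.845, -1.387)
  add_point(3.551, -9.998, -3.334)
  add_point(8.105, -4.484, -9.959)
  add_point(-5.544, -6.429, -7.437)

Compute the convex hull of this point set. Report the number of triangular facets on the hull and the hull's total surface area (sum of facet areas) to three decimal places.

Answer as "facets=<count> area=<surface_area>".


14 of the 20 inputs are extreme points: [2, 3, 4, 6, 7, 8, 9, 10, 12, 14, 16, 17, 18, 19].

Facet areas (half cross-product norm):
  f1: (p19, p17, p18) → 51.5797
  f2: (p3, p17, p18) → 30.2069
  f3: (p7, p9, p8) → 47.1258
  f4: (p7, p16, p8) → 32.6845
  f5: (p7, p16, p9) → 71.8359
  f6: (p10, p16, p18) → 89.0191
  f7: (p10, p19, p18) → 106.2823
  f8: (p6, p16, p9) → 38.2006
  f9: (p6, p16, p18) → 106.0228
  f10: (p6, p3, p18) → 18.7294
  f11: (p14, p16, p8) → 25.9605
  f12: (p14, p10, p16) → 46.2063
  f13: (p14, p12, p8) → 18.5803
  f14: (p14, p10, p19) → 61.0199
  f15: (p14, p12, p19) → 44.1956
  f16: (p2, p19, p17) → 77.5044
  f17: (p2, p12, p19) → 18.7154
  f18: (p2, p9, p8) → 85.2447
  f19: (p2, p12, p8) → 49.5681
  f20: (p4, p3, p17) → 7.8655
  f21: (p4, p2, p17) → 71.1635
  f22: (p4, p2, p9) → 16.8944
  f23: (p4, p6, p9) → 4.9857
  f24: (p4, p6, p3) → 4.8712
Σ area = 1124.463

Euler: V−E+F = 14−36+24 = 2.

facets=24 area=1124.463


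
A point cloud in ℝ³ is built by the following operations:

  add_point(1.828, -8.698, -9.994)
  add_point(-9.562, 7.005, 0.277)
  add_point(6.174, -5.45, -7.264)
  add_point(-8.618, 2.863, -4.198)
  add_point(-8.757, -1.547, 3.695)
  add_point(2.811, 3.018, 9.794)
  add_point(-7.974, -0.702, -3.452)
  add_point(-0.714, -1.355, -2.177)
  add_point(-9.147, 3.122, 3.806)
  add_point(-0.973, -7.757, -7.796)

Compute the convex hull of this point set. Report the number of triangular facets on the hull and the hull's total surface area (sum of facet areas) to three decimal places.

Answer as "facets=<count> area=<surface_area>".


facets=14 area=610.926

Hull vertices (9/10): indices [0, 1, 2, 3, 4, 5, 6, 8, 9].

Triangle areas on the boundary:
  f1: (p5, p2, p1) → 149.5912
  f2: (p5, p0, p2) → 50.6495
  f3: (p3, p2, p1) → 43.1885
  f4: (p3, p0, p2) → 50.3282
  f5: (p3, p4, p1) → 26.5412
  f6: (p8, p5, p1) → 32.6074
  f7: (p8, p4, p1) → 8.4865
  f8: (p8, p4, p5) → 31.2585
  f9: (p9, p5, p0) → 33.5618
  f10: (p9, p4, p5) → 105.2215
  f11: (p9, p3, p0) → 15.4284
  f12: (p6, p3, p4) → 12.8012
  f13: (p6, p9, p4) → 36.1653
  f14: (p6, p9, p3) → 15.0967
Σ area = 610.926

Check V−E+F: 9 − 21 + 14 = 2.


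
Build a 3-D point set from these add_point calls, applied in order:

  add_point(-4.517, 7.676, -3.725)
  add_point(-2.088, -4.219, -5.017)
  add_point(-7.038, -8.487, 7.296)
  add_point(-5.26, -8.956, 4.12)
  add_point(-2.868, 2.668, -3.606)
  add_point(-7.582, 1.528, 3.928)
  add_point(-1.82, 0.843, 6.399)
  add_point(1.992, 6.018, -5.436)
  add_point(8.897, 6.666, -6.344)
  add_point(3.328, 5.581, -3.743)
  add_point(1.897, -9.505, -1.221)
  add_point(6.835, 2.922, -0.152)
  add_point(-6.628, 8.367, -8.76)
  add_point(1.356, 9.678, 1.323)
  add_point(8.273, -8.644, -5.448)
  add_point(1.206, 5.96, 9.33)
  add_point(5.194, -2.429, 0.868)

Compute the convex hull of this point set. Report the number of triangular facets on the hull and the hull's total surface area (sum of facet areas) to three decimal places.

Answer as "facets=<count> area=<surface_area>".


facets=20 area=1005.656

Points on the hull: [0, 1, 2, 3, 5, 8, 10, 11, 12, 13, 14, 15] (12 of 17).

Facet areas (half cross-product norm):
  f1: (p2, p15, p5) → 58.4206
  f2: (p2, p12, p5) → 52.6834
  f3: (p0, p12, p5) → 21.7053
  f4: (p0, p15, p5) → 57.3728
  f5: (p13, p12, p8) → 71.4173
  f6: (p13, p15, p8) → 42.0984
  f7: (p13, p0, p12) → 12.3539
  f8: (p13, p0, p15) → 31.4558
  f9: (p14, p12, p8) → 120.9304
  f10: (p14, p1, p12) → 59.8168
  f11: (p14, p1, p10) → 29.2737
  f12: (p14, p2, p10) → 12.3494
  f13: (p14, p2, p15) → 159.5575
  f14: (p3, p1, p10) → 33.6793
  f15: (p3, p2, p10) → 6.7341
  f16: (p3, p1, p12) → 63.4059
  f17: (p3, p2, p12) → 36.6743
  f18: (p11, p15, p8) → 31.3504
  f19: (p11, p14, p8) → 48.0125
  f20: (p11, p14, p15) → 56.3642
Σ area = 1005.656

Euler characteristic 12−30+20 = 2 ✓


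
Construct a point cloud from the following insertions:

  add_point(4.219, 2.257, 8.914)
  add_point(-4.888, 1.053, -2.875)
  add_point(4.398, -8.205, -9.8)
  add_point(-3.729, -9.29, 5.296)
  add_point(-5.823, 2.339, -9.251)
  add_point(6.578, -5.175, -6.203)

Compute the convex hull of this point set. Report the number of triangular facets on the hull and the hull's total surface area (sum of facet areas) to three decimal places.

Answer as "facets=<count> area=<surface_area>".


facets=8 area=572.005

Points on the hull: [0, 1, 2, 3, 4, 5] (6 of 6).

Facet areas (half cross-product norm):
  f1: (p0, p5, p4) → 124.4930
  f2: (p0, p3, p5) → 107.0217
  f3: (p2, p5, p4) → 37.6408
  f4: (p2, p3, p4) → 119.7317
  f5: (p2, p3, p5) → 41.2965
  f6: (p1, p3, p4) → 28.0199
  f7: (p1, p0, p4) → 26.9232
  f8: (p1, p0, p3) → 86.8786
Σ area = 572.005

Euler characteristic 6−12+8 = 2 ✓


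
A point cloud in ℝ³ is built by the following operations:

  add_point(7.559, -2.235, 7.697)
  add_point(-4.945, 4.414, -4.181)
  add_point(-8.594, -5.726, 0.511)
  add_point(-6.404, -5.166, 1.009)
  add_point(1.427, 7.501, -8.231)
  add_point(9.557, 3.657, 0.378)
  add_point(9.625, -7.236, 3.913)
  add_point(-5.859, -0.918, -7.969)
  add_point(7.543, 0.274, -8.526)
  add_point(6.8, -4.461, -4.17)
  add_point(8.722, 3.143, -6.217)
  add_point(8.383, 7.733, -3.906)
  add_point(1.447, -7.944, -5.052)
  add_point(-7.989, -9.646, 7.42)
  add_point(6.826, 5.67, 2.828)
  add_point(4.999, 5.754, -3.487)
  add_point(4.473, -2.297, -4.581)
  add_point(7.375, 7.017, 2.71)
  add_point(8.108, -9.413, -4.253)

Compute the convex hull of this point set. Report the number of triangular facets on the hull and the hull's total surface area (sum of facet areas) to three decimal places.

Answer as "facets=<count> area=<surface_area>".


Hull vertices (14/19): indices [0, 1, 2, 4, 5, 6, 7, 8, 10, 11, 12, 13, 17, 18].

Per-facet area ½‖(b−a)×(c−a)‖:
  f1: (p4, p8, p11) → 33.3805
  f2: (p10, p8, p11) → 4.1475
  f3: (p10, p18, p6) → 54.2805
  f4: (p10, p18, p8) → 18.5945
  f5: (p5, p0, p6) → 31.6914
  f6: (p5, p10, p6) → 37.1311
  f7: (p5, p10, p11) → 14.8260
  f8: (p7, p4, p8) → 52.1200
  f9: (p1, p7, p2) → 33.3726
  f10: (p1, p7, p4) → 26.7099
  f11: (p13, p0, p6) → 56.7915
  f12: (p13, p1, p2) → 31.1198
  f13: (p13, p18, p6) → 77.7769
  f14: (p17, p5, p0) → 22.2500
  f15: (p17, p13, p0) → 84.6363
  f16: (p17, p5, p11) → 13.6174
  f17: (p17, p13, p1) → 132.6052
  f18: (p17, p4, p11) → 25.4076
  f19: (p17, p1, p4) → 50.6743
  f20: (p12, p18, p8) → 34.7988
  f21: (p12, p7, p8) → 55.7802
  f22: (p12, p7, p2) → 49.7974
  f23: (p12, p13, p2) → 45.0419
  f24: (p12, p13, p18) → 47.7855
Σ area = 1034.337

Euler characteristic 14−36+24 = 2 ✓

facets=24 area=1034.337


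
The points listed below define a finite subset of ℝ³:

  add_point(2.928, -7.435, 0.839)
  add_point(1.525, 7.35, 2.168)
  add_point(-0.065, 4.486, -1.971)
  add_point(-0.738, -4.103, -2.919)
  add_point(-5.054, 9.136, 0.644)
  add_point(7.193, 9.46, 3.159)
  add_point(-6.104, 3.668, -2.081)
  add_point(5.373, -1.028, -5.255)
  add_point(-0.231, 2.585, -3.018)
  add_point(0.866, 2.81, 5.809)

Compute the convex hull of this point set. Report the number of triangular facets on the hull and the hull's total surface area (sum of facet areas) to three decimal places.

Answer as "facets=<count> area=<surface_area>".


Extreme-point indices: [0, 3, 4, 5, 6, 7, 9] — 7 of 10 on the boundary.

Per-facet area ½‖(b−a)×(c−a)‖:
  f1: (p7, p0, p5) → 61.4007
  f2: (p9, p0, p6) → 60.5865
  f3: (p9, p0, p5) → 51.1526
  f4: (p3, p0, p6) → 20.4710
  f5: (p3, p7, p6) → 33.8352
  f6: (p3, p7, p0) → 22.4113
  f7: (p4, p9, p6) → 30.4350
  f8: (p4, p9, p5) → 47.3068
  f9: (p4, p7, p6) → 38.0789
  f10: (p4, p7, p5) → 81.5520
Σ area = 447.230

Euler: V−E+F = 7−15+10 = 2.

facets=10 area=447.230


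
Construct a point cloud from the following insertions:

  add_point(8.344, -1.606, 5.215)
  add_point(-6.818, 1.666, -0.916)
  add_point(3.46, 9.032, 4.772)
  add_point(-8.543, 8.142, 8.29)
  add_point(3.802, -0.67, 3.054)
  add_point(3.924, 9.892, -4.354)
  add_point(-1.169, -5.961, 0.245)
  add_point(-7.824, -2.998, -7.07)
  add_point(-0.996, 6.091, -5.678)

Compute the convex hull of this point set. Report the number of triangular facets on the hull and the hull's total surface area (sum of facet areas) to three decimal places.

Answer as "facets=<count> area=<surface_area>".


facets=10 area=696.217

7 of the 9 inputs are extreme points: [0, 2, 3, 5, 6, 7, 8].

Facet areas (half cross-product norm):
  f1: (p5, p7, p0) → 133.0972
  f2: (p2, p0, p3) → 69.4813
  f3: (p2, p5, p3) → 54.2404
  f4: (p2, p5, p0) → 53.4781
  f5: (p6, p0, p3) → 102.0862
  f6: (p6, p7, p3) → 90.6451
  f7: (p6, p7, p0) → 41.1445
  f8: (p8, p7, p3) → 91.4245
  f9: (p8, p5, p3) → 50.5903
  f10: (p8, p5, p7) → 10.0297
Σ area = 696.217

Euler characteristic 7−15+10 = 2 ✓


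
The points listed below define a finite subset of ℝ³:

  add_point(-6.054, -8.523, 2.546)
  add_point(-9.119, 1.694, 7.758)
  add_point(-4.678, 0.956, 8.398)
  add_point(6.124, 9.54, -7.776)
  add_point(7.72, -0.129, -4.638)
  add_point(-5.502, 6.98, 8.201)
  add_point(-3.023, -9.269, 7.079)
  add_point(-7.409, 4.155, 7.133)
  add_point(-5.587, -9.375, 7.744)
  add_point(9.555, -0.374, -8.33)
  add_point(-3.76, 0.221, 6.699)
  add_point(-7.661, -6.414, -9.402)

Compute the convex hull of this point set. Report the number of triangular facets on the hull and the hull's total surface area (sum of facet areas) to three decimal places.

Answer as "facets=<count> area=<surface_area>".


facets=18 area=959.014

11 of the 12 inputs are extreme points: [0, 1, 2, 3, 4, 5, 6, 7, 8, 9, 11].

Area of each hull facet:
  f1: (p11, p8, p1) → 99.8284
  f2: (p0, p11, p8) → 1.4537
  f3: (p6, p0, p8) → 6.9100
  f4: (p6, p11, p9) → 153.4538
  f5: (p6, p0, p11) → 14.6997
  f6: (p7, p11, p1) → 28.9401
  f7: (p7, p5, p1) → 2.6662
  f8: (p7, p5, p11) → 25.5453
  f9: (p3, p11, p9) → 95.9983
  f10: (p3, p5, p11) → 191.6120
  f11: (p4, p6, p9) → 22.6224
  f12: (p4, p3, p9) → 21.0157
  f13: (p4, p3, p5) → 98.5654
  f14: (p2, p6, p8) → 13.6923
  f15: (p2, p8, p1) → 23.5728
  f16: (p2, p5, p1) → 13.2043
  f17: (p2, p4, p5) → 54.3585
  f18: (p2, p4, p6) → 90.8754
Σ area = 959.014

Euler: V−E+F = 11−27+18 = 2.


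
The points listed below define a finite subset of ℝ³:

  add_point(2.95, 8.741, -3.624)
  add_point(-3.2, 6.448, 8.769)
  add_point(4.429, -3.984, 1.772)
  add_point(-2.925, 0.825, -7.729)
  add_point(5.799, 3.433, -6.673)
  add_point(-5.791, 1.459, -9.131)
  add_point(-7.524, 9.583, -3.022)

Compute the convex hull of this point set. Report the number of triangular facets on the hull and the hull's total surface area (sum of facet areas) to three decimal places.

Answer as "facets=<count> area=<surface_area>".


Points on the hull: [0, 1, 2, 3, 4, 5, 6] (7 of 7).

Triangle areas on the boundary:
  f1: (p1, p5, p6) → 63.8127
  f2: (p1, p5, p2) → 113.1548
  f3: (p3, p2, p4) → 50.6750
  f4: (p3, p5, p4) → 8.2550
  f5: (p3, p5, p2) → 9.6172
  f6: (p0, p2, p4) → 37.9153
  f7: (p0, p1, p2) → 87.2363
  f8: (p0, p1, p6) → 64.9878
  f9: (p0, p5, p6) → 52.3356
  f10: (p0, p5, p4) → 39.8447
Σ area = 527.834

Check V−E+F: 7 − 15 + 10 = 2.

facets=10 area=527.834


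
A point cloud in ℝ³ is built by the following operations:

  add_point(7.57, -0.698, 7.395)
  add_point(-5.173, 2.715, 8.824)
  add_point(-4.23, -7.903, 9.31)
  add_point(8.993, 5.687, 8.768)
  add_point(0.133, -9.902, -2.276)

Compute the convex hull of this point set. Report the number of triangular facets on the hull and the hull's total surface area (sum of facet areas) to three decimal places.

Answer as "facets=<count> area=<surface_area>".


facets=6 area=416.993

Hull vertices (5/5): indices [0, 1, 2, 3, 4].

Triangle areas on the boundary:
  f1: (p4, p3, p1) → 126.0935
  f2: (p2, p3, p1) → 76.6883
  f3: (p2, p4, p1) → 66.1800
  f4: (p0, p4, p3) → 30.0298
  f5: (p0, p2, p3) → 35.6519
  f6: (p0, p2, p4) → 82.3499
Σ area = 416.993

Euler: V−E+F = 5−9+6 = 2.


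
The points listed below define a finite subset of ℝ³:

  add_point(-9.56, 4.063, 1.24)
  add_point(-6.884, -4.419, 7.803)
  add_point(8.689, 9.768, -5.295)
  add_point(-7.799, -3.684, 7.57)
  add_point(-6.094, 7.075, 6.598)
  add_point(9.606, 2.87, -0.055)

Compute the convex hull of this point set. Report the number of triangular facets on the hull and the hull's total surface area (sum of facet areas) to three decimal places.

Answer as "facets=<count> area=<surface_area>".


facets=8 area=475.740

Extreme-point indices: [0, 1, 2, 3, 4, 5] — 6 of 6 on the boundary.

Area of each hull facet:
  f1: (p1, p5, p0) → 103.0290
  f2: (p2, p5, p0) → 83.2876
  f3: (p4, p2, p0) → 67.5771
  f4: (p4, p1, p5) → 100.7586
  f5: (p4, p2, p5) → 76.3730
  f6: (p3, p1, p0) → 4.2025
  f7: (p3, p4, p0) → 34.8553
  f8: (p3, p4, p1) → 5.6574
Σ area = 475.740

Euler: V−E+F = 6−12+8 = 2.


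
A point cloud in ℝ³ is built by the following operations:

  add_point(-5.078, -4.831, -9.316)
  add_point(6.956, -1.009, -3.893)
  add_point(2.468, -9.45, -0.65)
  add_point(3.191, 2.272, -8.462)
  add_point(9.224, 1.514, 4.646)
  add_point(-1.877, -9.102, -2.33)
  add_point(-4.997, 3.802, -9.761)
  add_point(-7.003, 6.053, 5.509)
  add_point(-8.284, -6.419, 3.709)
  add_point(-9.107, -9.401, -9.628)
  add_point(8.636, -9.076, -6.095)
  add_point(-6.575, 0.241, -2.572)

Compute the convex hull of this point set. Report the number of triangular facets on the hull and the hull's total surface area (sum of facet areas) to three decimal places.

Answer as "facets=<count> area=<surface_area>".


facets=18 area=995.773

Hull vertices (11/12): indices [0, 1, 2, 3, 4, 5, 6, 7, 8, 9, 10].

Per-facet area ½‖(b−a)×(c−a)‖:
  f1: (p6, p7, p9) → 107.1795
  f2: (p8, p7, p9) → 80.9271
  f3: (p8, p7, p4) → 105.2045
  f4: (p0, p6, p9) → 17.3915
  f5: (p3, p7, p4) → 113.2811
  f6: (p3, p6, p7) → 65.6089
  f7: (p3, p0, p6) → 35.8441
  f8: (p3, p10, p9) → 104.2165
  f9: (p3, p0, p9) → 4.6824
  f10: (p5, p8, p9) → 47.2918
  f11: (p2, p10, p4) → 56.7140
  f12: (p2, p8, p4) → 83.0890
  f13: (p2, p5, p8) → 19.3766
  f14: (p2, p10, p9) → 59.2665
  f15: (p2, p5, p9) → 10.0814
  f16: (p1, p10, p4) → 34.9726
  f17: (p1, p3, p4) → 24.1111
  f18: (p1, p3, p10) → 26.5342
Σ area = 995.773

Euler: V−E+F = 11−27+18 = 2.


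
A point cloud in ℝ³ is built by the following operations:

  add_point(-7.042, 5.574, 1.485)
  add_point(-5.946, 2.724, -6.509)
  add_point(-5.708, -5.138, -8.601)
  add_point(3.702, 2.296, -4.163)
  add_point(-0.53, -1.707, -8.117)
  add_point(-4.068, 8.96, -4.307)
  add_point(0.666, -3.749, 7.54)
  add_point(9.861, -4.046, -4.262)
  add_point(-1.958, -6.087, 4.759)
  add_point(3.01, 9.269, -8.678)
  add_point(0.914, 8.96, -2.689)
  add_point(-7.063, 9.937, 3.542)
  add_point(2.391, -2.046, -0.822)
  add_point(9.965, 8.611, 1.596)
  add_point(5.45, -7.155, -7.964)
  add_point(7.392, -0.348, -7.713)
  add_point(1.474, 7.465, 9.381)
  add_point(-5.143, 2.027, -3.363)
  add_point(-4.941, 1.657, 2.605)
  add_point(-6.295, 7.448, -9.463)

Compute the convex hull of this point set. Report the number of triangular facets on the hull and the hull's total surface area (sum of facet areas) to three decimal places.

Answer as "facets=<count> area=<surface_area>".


facets=22 area=1123.646

Hull vertices (13/20): indices [0, 2, 5, 6, 7, 8, 9, 11, 13, 14, 15, 16, 19].

Triangle areas on the boundary:
  f1: (p9, p13, p11) → 94.5394
  f2: (p9, p19, p14) → 78.9892
  f3: (p16, p13, p11) → 60.3526
  f4: (p16, p6, p11) → 60.3666
  f5: (p16, p6, p13) → 65.8898
  f6: (p7, p6, p13) → 97.9590
  f7: (p5, p19, p11) → 17.1424
  f8: (p5, p9, p11) → 21.8490
  f9: (p5, p9, p19) → 24.0032
  f10: (p15, p9, p14) → 24.6677
  f11: (p15, p7, p14) → 17.3833
  f12: (p15, p9, p13) → 61.6468
  f13: (p15, p7, p13) → 36.9773
  f14: (p0, p19, p11) → 25.8714
  f15: (p2, p19, p14) → 69.8491
  f16: (p2, p0, p19) → 68.3817
  f17: (p8, p6, p11) → 36.3411
  f18: (p8, p2, p14) → 74.5297
  f19: (p8, p2, p0) → 83.5498
  f20: (p8, p0, p11) → 22.6754
  f21: (p8, p7, p14) → 47.4790
  f22: (p8, p7, p6) → 33.2020
Σ area = 1123.646

Euler characteristic 13−33+22 = 2 ✓


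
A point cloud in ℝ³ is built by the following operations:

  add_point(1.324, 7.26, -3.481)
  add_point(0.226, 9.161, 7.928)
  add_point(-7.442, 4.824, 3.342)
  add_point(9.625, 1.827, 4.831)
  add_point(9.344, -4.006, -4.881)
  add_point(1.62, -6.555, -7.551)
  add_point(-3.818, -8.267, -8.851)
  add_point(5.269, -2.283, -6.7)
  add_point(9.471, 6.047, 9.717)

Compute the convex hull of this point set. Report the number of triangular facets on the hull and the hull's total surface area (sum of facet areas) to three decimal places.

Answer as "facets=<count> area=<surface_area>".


facets=14 area=739.333

9 of the 9 inputs are extreme points: [0, 1, 2, 3, 4, 5, 6, 7, 8].

Facet areas (half cross-product norm):
  f1: (p0, p6, p2) → 95.1171
  f2: (p0, p1, p2) → 51.4672
  f3: (p8, p6, p2) → 164.5381
  f4: (p8, p6, p3) → 44.8980
  f5: (p8, p1, p2) → 36.7454
  f6: (p8, p0, p1) → 57.5745
  f7: (p4, p6, p3) → 74.3310
  f8: (p4, p8, p3) → 6.4892
  f9: (p4, p8, p0) → 103.8001
  f10: (p7, p0, p6) → 58.3032
  f11: (p7, p4, p0) → 22.1713
  f12: (p5, p4, p6) → 2.3475
  f13: (p5, p7, p6) → 8.7358
  f14: (p5, p7, p4) → 12.8146
Σ area = 739.333

Euler: V−E+F = 9−21+14 = 2.


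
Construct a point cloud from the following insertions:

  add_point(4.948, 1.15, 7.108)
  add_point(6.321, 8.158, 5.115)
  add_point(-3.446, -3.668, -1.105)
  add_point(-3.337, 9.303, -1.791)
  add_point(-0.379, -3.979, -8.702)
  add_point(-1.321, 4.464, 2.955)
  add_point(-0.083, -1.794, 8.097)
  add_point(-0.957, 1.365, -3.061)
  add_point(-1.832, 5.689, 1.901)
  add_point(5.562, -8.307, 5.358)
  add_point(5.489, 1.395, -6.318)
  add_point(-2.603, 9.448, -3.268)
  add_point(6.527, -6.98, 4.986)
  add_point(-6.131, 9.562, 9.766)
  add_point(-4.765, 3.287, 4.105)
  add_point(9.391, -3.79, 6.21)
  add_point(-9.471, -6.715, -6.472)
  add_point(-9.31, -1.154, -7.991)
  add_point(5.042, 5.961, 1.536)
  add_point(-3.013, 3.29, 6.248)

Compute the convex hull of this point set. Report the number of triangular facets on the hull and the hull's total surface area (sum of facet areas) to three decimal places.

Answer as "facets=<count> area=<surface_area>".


facets=22 area=1032.630

Extreme-point indices: [0, 1, 3, 4, 6, 9, 10, 11, 12, 13, 15, 16, 17] — 13 of 20 on the boundary.

Per-facet area ½‖(b−a)×(c−a)‖:
  f1: (p9, p4, p16) → 77.1790
  f2: (p11, p1, p13) → 73.5057
  f3: (p0, p13, p15) → 9.1622
  f4: (p0, p1, p15) → 20.9548
  f5: (p0, p1, p13) → 48.8554
  f6: (p6, p13, p15) → 48.6569
  f7: (p6, p9, p15) → 26.5726
  f8: (p6, p13, p16) → 116.2864
  f9: (p6, p9, p16) → 80.9154
  f10: (p12, p9, p15) → 1.8351
  f11: (p12, p9, p4) → 13.0864
  f12: (p3, p11, p13) → 2.4273
  f13: (p17, p4, p16) → 26.2724
  f14: (p17, p3, p11) → 11.0942
  f15: (p17, p13, p16) → 58.1898
  f16: (p17, p3, p13) → 75.2043
  f17: (p10, p11, p1) → 66.9186
  f18: (p10, p1, p15) → 75.5803
  f19: (p10, p17, p4) → 34.7364
  f20: (p10, p17, p11) → 75.8618
  f21: (p10, p12, p15) → 31.0536
  f22: (p10, p12, p4) → 58.2817
Σ area = 1032.630

Check V−E+F: 13 − 33 + 22 = 2.


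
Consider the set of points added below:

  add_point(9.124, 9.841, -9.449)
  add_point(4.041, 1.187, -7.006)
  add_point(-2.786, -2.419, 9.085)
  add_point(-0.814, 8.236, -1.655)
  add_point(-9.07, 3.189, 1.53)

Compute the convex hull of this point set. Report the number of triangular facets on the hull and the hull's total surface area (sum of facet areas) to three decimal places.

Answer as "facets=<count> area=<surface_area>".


Hull vertices (5/5): indices [0, 1, 2, 3, 4].

Triangle areas on the boundary:
  f1: (p1, p0, p4) → 73.5169
  f2: (p1, p2, p4) → 88.0315
  f3: (p1, p2, p0) → 75.6892
  f4: (p3, p0, p4) → 30.0097
  f5: (p3, p2, p4) → 57.6304
  f6: (p3, p2, p0) → 76.2075
Σ area = 401.085

Euler: V−E+F = 5−9+6 = 2.

facets=6 area=401.085


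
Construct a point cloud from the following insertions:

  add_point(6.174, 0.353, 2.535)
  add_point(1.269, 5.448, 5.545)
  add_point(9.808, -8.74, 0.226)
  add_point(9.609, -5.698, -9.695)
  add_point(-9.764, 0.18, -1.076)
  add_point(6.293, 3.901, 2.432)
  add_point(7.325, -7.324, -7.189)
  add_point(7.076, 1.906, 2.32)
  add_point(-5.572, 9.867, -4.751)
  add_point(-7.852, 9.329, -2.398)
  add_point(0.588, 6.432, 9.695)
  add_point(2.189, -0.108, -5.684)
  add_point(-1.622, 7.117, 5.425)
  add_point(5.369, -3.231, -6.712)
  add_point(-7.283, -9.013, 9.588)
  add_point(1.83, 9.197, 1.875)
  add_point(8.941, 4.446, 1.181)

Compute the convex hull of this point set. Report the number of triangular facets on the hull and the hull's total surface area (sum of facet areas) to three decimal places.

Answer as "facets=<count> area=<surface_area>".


Hull vertices (10/17): indices [2, 3, 4, 6, 8, 9, 10, 14, 15, 16].

Per-facet area ½‖(b−a)×(c−a)‖:
  f1: (p14, p10, p2) → 154.2481
  f2: (p3, p8, p4) → 119.7377
  f3: (p9, p8, p4) → 14.3944
  f4: (p9, p14, p4) → 48.6763
  f5: (p9, p14, p10) → 129.7571
  f6: (p6, p14, p4) → 138.4748
  f7: (p6, p3, p4) → 30.3219
  f8: (p6, p14, p2) → 76.2197
  f9: (p6, p3, p2) → 12.8605
  f10: (p16, p3, p8) → 123.4852
  f11: (p16, p10, p2) → 77.3575
  f12: (p16, p3, p2) → 67.0061
  f13: (p15, p16, p8) → 34.1882
  f14: (p15, p16, p10) → 35.9763
  f15: (p15, p9, p8) → 16.5237
  f16: (p15, p9, p10) → 43.0292
Σ area = 1122.257

Check V−E+F: 10 − 24 + 16 = 2.

facets=16 area=1122.257


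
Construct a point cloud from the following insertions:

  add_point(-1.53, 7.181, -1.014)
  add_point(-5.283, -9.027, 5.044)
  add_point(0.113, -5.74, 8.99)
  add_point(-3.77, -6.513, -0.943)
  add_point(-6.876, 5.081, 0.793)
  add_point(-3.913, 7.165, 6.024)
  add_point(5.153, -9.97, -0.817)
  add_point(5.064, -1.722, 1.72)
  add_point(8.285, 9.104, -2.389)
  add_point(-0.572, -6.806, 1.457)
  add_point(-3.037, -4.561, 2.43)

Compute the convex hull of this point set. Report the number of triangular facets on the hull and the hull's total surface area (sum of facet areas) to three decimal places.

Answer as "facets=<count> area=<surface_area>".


Hull vertices (9/11): indices [0, 1, 2, 3, 4, 5, 6, 7, 8].

Facet areas (half cross-product norm):
  f1: (p1, p2, p6) → 42.1132
  f2: (p3, p6, p8) → 90.8117
  f3: (p3, p1, p4) → 39.8145
  f4: (p3, p1, p6) → 31.8391
  f5: (p5, p2, p8) → 103.4128
  f6: (p5, p1, p4) → 47.1341
  f7: (p5, p1, p2) → 51.3527
  f8: (p7, p6, p8) → 33.8507
  f9: (p7, p2, p8) → 37.1844
  f10: (p7, p2, p6) → 41.1120
  f11: (p0, p3, p4) → 36.4391
  f12: (p0, p3, p8) → 65.7284
  f13: (p0, p5, p4) → 18.3844
  f14: (p0, p5, p8) → 33.6600
Σ area = 672.837

Euler characteristic 9−21+14 = 2 ✓

facets=14 area=672.837


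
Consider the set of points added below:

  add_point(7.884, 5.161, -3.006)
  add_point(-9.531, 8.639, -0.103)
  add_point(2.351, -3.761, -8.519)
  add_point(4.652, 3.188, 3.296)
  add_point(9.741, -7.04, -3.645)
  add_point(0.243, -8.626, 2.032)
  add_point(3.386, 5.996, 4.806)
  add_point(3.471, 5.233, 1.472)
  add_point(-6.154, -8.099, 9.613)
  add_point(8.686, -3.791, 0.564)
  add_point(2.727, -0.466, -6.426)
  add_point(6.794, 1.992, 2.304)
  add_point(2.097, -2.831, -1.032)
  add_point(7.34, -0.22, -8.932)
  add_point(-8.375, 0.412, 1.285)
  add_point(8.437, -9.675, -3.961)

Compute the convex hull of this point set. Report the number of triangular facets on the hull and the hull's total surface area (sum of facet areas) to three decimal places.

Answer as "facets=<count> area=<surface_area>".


Hull vertices (12/16): indices [0, 1, 2, 4, 5, 6, 8, 9, 11, 13, 14, 15].

Triangle areas on the boundary:
  f1: (p6, p8, p1) → 120.4367
  f2: (p13, p15, p4) → 11.4898
  f3: (p14, p8, p1) → 28.8486
  f4: (p9, p15, p4) → 6.7899
  f5: (p9, p15, p8) → 66.2309
  f6: (p5, p15, p8) → 12.1888
  f7: (p2, p13, p15) → 29.2917
  f8: (p2, p5, p15) → 47.0051
  f9: (p2, p13, p1) → 57.8739
  f10: (p2, p14, p1) → 61.4813
  f11: (p2, p14, p8) → 90.8856
  f12: (p2, p5, p8) → 37.0605
  f13: (p11, p6, p8) → 51.1468
  f14: (p11, p9, p8) → 55.8689
  f15: (p0, p11, p6) → 18.1537
  f16: (p0, p13, p4) → 35.8740
  f17: (p0, p6, p1) → 62.7290
  f18: (p0, p13, p1) → 70.9641
  f19: (p0, p9, p4) → 25.1301
  f20: (p0, p11, p9) → 19.5558
Σ area = 909.005

Euler: V−E+F = 12−30+20 = 2.

facets=20 area=909.005
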